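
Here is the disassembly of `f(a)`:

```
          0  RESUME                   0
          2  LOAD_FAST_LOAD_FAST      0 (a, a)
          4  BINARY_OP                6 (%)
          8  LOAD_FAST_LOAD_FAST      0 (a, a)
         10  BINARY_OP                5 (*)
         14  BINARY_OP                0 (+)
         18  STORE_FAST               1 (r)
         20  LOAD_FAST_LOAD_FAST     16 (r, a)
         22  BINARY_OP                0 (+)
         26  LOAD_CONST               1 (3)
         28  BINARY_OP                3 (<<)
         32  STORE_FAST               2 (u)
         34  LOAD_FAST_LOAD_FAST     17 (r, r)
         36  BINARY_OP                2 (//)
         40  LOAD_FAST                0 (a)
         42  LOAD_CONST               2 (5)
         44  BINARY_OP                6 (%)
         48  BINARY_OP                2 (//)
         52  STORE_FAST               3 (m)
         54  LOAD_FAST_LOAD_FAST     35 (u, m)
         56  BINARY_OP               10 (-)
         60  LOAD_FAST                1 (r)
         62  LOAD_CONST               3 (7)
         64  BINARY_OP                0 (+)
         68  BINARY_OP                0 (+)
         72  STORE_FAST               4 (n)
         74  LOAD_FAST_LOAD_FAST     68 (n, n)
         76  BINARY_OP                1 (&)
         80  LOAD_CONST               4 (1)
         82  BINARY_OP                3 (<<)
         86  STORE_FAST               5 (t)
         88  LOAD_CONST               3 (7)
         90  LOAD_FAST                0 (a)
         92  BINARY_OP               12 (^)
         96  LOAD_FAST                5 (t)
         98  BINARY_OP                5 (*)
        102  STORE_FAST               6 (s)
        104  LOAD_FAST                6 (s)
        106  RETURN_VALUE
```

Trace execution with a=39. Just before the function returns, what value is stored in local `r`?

1521

LOAD_FAST_LOAD_FAST a,a → push 39,39. Stack: [39, 39]
BINARY_OP % → 39 % 39 = 0. Stack: [0]
LOAD_FAST_LOAD_FAST a,a → push 39,39. Stack: [0, 39, 39]
BINARY_OP * → 39 * 39 = 1521. Stack: [0, 1521]
BINARY_OP + → 0 + 1521 = 1521. Stack: [1521]
STORE_FAST r → r=1521. Stack: []
LOAD_FAST_LOAD_FAST r,a → push 1521,39. Stack: [1521, 39]
BINARY_OP + → 1521 + 39 = 1560. Stack: [1560]
LOAD_CONST → push 3. Stack: [1560, 3]
BINARY_OP << → 1560 << 3 = 12480. Stack: [12480]
STORE_FAST u → u=12480. Stack: []
LOAD_FAST_LOAD_FAST r,r → push 1521,1521. Stack: [1521, 1521]
BINARY_OP // → 1521 // 1521 = 1. Stack: [1]
LOAD_FAST a → push 39. Stack: [1, 39]
LOAD_CONST → push 5. Stack: [1, 39, 5]
BINARY_OP % → 39 % 5 = 4. Stack: [1, 4]
BINARY_OP // → 1 // 4 = 0. Stack: [0]
STORE_FAST m → m=0. Stack: []
LOAD_FAST_LOAD_FAST u,m → push 12480,0. Stack: [12480, 0]
BINARY_OP - → 12480 - 0 = 12480. Stack: [12480]
LOAD_FAST r → push 1521. Stack: [12480, 1521]
LOAD_CONST → push 7. Stack: [12480, 1521, 7]
BINARY_OP + → 1521 + 7 = 1528. Stack: [12480, 1528]
BINARY_OP + → 12480 + 1528 = 14008. Stack: [14008]
STORE_FAST n → n=14008. Stack: []
LOAD_FAST_LOAD_FAST n,n → push 14008,14008. Stack: [14008, 14008]
BINARY_OP & → 14008 & 14008 = 14008. Stack: [14008]
LOAD_CONST → push 1. Stack: [14008, 1]
BINARY_OP << → 14008 << 1 = 28016. Stack: [28016]
STORE_FAST t → t=28016. Stack: []
LOAD_CONST → push 7. Stack: [7]
LOAD_FAST a → push 39. Stack: [7, 39]
BINARY_OP ^ → 7 ^ 39 = 32. Stack: [32]
LOAD_FAST t → push 28016. Stack: [32, 28016]
BINARY_OP * → 32 * 28016 = 896512. Stack: [896512]
STORE_FAST s → s=896512. Stack: []
LOAD_FAST s → push 896512. Stack: [896512]
RETURN_VALUE → return 896512.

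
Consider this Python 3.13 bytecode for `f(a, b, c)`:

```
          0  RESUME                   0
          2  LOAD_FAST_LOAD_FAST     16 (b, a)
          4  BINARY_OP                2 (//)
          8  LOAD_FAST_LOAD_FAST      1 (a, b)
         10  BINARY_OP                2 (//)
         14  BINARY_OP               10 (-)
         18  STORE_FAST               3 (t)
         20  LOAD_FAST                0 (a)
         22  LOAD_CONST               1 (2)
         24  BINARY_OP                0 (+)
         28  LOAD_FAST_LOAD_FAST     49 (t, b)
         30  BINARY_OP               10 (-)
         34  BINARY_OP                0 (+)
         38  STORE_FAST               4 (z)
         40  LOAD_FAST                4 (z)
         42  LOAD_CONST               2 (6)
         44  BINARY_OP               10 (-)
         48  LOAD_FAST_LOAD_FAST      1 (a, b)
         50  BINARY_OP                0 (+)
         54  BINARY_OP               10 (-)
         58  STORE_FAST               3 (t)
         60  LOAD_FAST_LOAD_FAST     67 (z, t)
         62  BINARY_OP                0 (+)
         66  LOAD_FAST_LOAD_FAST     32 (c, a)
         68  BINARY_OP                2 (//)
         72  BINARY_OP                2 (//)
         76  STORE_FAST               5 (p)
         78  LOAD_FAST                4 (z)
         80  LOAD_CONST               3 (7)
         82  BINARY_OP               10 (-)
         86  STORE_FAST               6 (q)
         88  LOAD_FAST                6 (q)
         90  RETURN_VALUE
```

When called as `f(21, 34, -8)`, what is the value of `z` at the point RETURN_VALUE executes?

LOAD_FAST_LOAD_FAST b,a → push 34,21. Stack: [34, 21]
BINARY_OP // → 34 // 21 = 1. Stack: [1]
LOAD_FAST_LOAD_FAST a,b → push 21,34. Stack: [1, 21, 34]
BINARY_OP // → 21 // 34 = 0. Stack: [1, 0]
BINARY_OP - → 1 - 0 = 1. Stack: [1]
STORE_FAST t → t=1. Stack: []
LOAD_FAST a → push 21. Stack: [21]
LOAD_CONST → push 2. Stack: [21, 2]
BINARY_OP + → 21 + 2 = 23. Stack: [23]
LOAD_FAST_LOAD_FAST t,b → push 1,34. Stack: [23, 1, 34]
BINARY_OP - → 1 - 34 = -33. Stack: [23, -33]
BINARY_OP + → 23 + -33 = -10. Stack: [-10]
STORE_FAST z → z=-10. Stack: []
LOAD_FAST z → push -10. Stack: [-10]
LOAD_CONST → push 6. Stack: [-10, 6]
BINARY_OP - → -10 - 6 = -16. Stack: [-16]
LOAD_FAST_LOAD_FAST a,b → push 21,34. Stack: [-16, 21, 34]
BINARY_OP + → 21 + 34 = 55. Stack: [-16, 55]
BINARY_OP - → -16 - 55 = -71. Stack: [-71]
STORE_FAST t → t=-71. Stack: []
LOAD_FAST_LOAD_FAST z,t → push -10,-71. Stack: [-10, -71]
BINARY_OP + → -10 + -71 = -81. Stack: [-81]
LOAD_FAST_LOAD_FAST c,a → push -8,21. Stack: [-81, -8, 21]
BINARY_OP // → -8 // 21 = -1. Stack: [-81, -1]
BINARY_OP // → -81 // -1 = 81. Stack: [81]
STORE_FAST p → p=81. Stack: []
LOAD_FAST z → push -10. Stack: [-10]
LOAD_CONST → push 7. Stack: [-10, 7]
BINARY_OP - → -10 - 7 = -17. Stack: [-17]
STORE_FAST q → q=-17. Stack: []
LOAD_FAST q → push -17. Stack: [-17]
RETURN_VALUE → return -17.

-10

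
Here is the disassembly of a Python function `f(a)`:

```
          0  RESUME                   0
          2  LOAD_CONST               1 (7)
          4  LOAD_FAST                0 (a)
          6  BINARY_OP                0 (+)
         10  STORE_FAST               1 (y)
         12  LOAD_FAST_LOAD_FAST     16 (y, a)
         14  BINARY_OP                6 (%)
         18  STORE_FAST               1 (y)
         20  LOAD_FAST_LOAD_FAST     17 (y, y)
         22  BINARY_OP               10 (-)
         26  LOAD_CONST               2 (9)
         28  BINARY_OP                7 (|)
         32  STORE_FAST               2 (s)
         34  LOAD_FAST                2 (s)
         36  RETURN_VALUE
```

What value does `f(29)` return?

9

LOAD_CONST → push 7. Stack: [7]
LOAD_FAST a → push 29. Stack: [7, 29]
BINARY_OP + → 7 + 29 = 36. Stack: [36]
STORE_FAST y → y=36. Stack: []
LOAD_FAST_LOAD_FAST y,a → push 36,29. Stack: [36, 29]
BINARY_OP % → 36 % 29 = 7. Stack: [7]
STORE_FAST y → y=7. Stack: []
LOAD_FAST_LOAD_FAST y,y → push 7,7. Stack: [7, 7]
BINARY_OP - → 7 - 7 = 0. Stack: [0]
LOAD_CONST → push 9. Stack: [0, 9]
BINARY_OP | → 0 | 9 = 9. Stack: [9]
STORE_FAST s → s=9. Stack: []
LOAD_FAST s → push 9. Stack: [9]
RETURN_VALUE → return 9.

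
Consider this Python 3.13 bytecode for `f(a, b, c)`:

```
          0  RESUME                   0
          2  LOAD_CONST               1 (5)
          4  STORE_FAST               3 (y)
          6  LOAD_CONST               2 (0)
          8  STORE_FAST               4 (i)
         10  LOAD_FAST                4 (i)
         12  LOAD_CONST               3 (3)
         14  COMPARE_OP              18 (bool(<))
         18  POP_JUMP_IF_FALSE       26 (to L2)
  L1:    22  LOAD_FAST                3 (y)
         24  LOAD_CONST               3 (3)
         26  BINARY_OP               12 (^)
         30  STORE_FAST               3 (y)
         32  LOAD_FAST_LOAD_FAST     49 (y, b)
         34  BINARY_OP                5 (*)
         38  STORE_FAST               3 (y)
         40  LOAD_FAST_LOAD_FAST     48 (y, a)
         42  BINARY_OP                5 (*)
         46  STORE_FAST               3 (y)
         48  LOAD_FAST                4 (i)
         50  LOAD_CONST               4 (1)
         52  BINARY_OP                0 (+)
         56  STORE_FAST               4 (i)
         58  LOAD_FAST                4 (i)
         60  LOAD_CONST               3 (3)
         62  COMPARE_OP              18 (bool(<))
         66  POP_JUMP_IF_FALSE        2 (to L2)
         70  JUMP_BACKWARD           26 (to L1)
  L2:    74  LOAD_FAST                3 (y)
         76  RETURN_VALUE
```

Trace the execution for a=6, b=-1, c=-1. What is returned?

LOAD_CONST → push 5. Stack: [5]
STORE_FAST y → y=5. Stack: []
LOAD_CONST → push 0. Stack: [0]
STORE_FAST i → i=0. Stack: []
LOAD_FAST i → push 0. Stack: [0]
LOAD_CONST → push 3. Stack: [0, 3]
COMPARE_OP bool(<) → 0 vs 3 = True. Stack: [True]
POP_JUMP_IF_FALSE → pop True; no jump. Stack: []
LOAD_FAST y → push 5. Stack: [5]
LOAD_CONST → push 3. Stack: [5, 3]
BINARY_OP ^ → 5 ^ 3 = 6. Stack: [6]
STORE_FAST y → y=6. Stack: []
LOAD_FAST_LOAD_FAST y,b → push 6,-1. Stack: [6, -1]
BINARY_OP * → 6 * -1 = -6. Stack: [-6]
STORE_FAST y → y=-6. Stack: []
LOAD_FAST_LOAD_FAST y,a → push -6,6. Stack: [-6, 6]
BINARY_OP * → -6 * 6 = -36. Stack: [-36]
STORE_FAST y → y=-36. Stack: []
LOAD_FAST i → push 0. Stack: [0]
LOAD_CONST → push 1. Stack: [0, 1]
BINARY_OP + → 0 + 1 = 1. Stack: [1]
STORE_FAST i → i=1. Stack: []
LOAD_FAST i → push 1. Stack: [1]
LOAD_CONST → push 3. Stack: [1, 3]
COMPARE_OP bool(<) → 1 vs 3 = True. Stack: [True]
POP_JUMP_IF_FALSE → pop True; no jump. Stack: []
LOAD_FAST y → push -36. Stack: [-36]
LOAD_CONST → push 3. Stack: [-36, 3]
BINARY_OP ^ → -36 ^ 3 = -33. Stack: [-33]
STORE_FAST y → y=-33. Stack: []
LOAD_FAST_LOAD_FAST y,b → push -33,-1. Stack: [-33, -1]
BINARY_OP * → -33 * -1 = 33. Stack: [33]
STORE_FAST y → y=33. Stack: []
LOAD_FAST_LOAD_FAST y,a → push 33,6. Stack: [33, 6]
BINARY_OP * → 33 * 6 = 198. Stack: [198]
STORE_FAST y → y=198. Stack: []
LOAD_FAST i → push 1. Stack: [1]
LOAD_CONST → push 1. Stack: [1, 1]
BINARY_OP + → 1 + 1 = 2. Stack: [2]
STORE_FAST i → i=2. Stack: []
LOAD_FAST i → push 2. Stack: [2]
LOAD_CONST → push 3. Stack: [2, 3]
COMPARE_OP bool(<) → 2 vs 3 = True. Stack: [True]
POP_JUMP_IF_FALSE → pop True; no jump. Stack: []
LOAD_FAST y → push 198. Stack: [198]
LOAD_CONST → push 3. Stack: [198, 3]
BINARY_OP ^ → 198 ^ 3 = 197. Stack: [197]
STORE_FAST y → y=197. Stack: []
LOAD_FAST_LOAD_FAST y,b → push 197,-1. Stack: [197, -1]
BINARY_OP * → 197 * -1 = -197. Stack: [-197]
STORE_FAST y → y=-197. Stack: []
LOAD_FAST_LOAD_FAST y,a → push -197,6. Stack: [-197, 6]
BINARY_OP * → -197 * 6 = -1182. Stack: [-1182]
STORE_FAST y → y=-1182. Stack: []
LOAD_FAST i → push 2. Stack: [2]
LOAD_CONST → push 1. Stack: [2, 1]
BINARY_OP + → 2 + 1 = 3. Stack: [3]
STORE_FAST i → i=3. Stack: []
LOAD_FAST i → push 3. Stack: [3]
LOAD_CONST → push 3. Stack: [3, 3]
COMPARE_OP bool(<) → 3 vs 3 = False. Stack: [False]
POP_JUMP_IF_FALSE → pop False; jump. Stack: []
LOAD_FAST y → push -1182. Stack: [-1182]
RETURN_VALUE → return -1182.

-1182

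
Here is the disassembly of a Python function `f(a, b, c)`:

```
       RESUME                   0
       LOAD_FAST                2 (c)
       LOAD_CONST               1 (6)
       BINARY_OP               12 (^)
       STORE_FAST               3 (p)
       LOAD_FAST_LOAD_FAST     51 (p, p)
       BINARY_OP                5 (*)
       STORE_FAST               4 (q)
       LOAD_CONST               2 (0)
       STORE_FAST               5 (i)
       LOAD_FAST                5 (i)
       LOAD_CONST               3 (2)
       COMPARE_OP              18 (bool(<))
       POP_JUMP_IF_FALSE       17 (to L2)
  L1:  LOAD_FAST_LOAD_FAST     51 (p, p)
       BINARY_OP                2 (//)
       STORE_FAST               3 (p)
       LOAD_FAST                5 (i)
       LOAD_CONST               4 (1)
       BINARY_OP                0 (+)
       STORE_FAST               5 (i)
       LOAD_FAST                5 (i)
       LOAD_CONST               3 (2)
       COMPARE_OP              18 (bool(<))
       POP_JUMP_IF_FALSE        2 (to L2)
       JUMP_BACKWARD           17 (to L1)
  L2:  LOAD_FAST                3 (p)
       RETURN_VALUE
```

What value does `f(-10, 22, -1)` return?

1

LOAD_FAST c → push -1. Stack: [-1]
LOAD_CONST → push 6. Stack: [-1, 6]
BINARY_OP ^ → -1 ^ 6 = -7. Stack: [-7]
STORE_FAST p → p=-7. Stack: []
LOAD_FAST_LOAD_FAST p,p → push -7,-7. Stack: [-7, -7]
BINARY_OP * → -7 * -7 = 49. Stack: [49]
STORE_FAST q → q=49. Stack: []
LOAD_CONST → push 0. Stack: [0]
STORE_FAST i → i=0. Stack: []
LOAD_FAST i → push 0. Stack: [0]
LOAD_CONST → push 2. Stack: [0, 2]
COMPARE_OP bool(<) → 0 vs 2 = True. Stack: [True]
POP_JUMP_IF_FALSE → pop True; no jump. Stack: []
LOAD_FAST_LOAD_FAST p,p → push -7,-7. Stack: [-7, -7]
BINARY_OP // → -7 // -7 = 1. Stack: [1]
STORE_FAST p → p=1. Stack: []
LOAD_FAST i → push 0. Stack: [0]
LOAD_CONST → push 1. Stack: [0, 1]
BINARY_OP + → 0 + 1 = 1. Stack: [1]
STORE_FAST i → i=1. Stack: []
LOAD_FAST i → push 1. Stack: [1]
LOAD_CONST → push 2. Stack: [1, 2]
COMPARE_OP bool(<) → 1 vs 2 = True. Stack: [True]
POP_JUMP_IF_FALSE → pop True; no jump. Stack: []
LOAD_FAST_LOAD_FAST p,p → push 1,1. Stack: [1, 1]
BINARY_OP // → 1 // 1 = 1. Stack: [1]
STORE_FAST p → p=1. Stack: []
LOAD_FAST i → push 1. Stack: [1]
LOAD_CONST → push 1. Stack: [1, 1]
BINARY_OP + → 1 + 1 = 2. Stack: [2]
STORE_FAST i → i=2. Stack: []
LOAD_FAST i → push 2. Stack: [2]
LOAD_CONST → push 2. Stack: [2, 2]
COMPARE_OP bool(<) → 2 vs 2 = False. Stack: [False]
POP_JUMP_IF_FALSE → pop False; jump. Stack: []
LOAD_FAST p → push 1. Stack: [1]
RETURN_VALUE → return 1.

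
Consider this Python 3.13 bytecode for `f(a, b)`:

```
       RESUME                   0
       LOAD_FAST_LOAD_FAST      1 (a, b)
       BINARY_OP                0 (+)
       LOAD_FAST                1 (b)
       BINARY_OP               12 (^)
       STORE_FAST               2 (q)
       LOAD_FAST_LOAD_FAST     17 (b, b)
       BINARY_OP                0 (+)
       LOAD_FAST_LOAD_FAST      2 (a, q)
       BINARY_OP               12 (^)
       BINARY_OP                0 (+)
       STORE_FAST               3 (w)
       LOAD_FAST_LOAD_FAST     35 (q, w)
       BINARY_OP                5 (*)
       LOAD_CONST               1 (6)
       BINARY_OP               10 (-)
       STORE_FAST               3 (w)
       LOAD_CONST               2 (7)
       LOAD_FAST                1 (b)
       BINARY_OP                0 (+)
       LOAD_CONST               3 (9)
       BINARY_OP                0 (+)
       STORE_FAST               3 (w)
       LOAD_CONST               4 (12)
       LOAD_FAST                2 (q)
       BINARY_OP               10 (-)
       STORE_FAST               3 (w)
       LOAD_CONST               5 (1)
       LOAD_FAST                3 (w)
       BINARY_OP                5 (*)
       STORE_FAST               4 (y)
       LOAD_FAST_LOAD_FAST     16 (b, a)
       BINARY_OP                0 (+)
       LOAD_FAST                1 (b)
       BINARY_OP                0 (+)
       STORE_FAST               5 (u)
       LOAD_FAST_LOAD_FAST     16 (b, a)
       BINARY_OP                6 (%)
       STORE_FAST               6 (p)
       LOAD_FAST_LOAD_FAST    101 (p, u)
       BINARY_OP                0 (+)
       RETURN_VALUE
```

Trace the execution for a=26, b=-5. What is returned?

37

LOAD_FAST_LOAD_FAST a,b → push 26,-5. Stack: [26, -5]
BINARY_OP + → 26 + -5 = 21. Stack: [21]
LOAD_FAST b → push -5. Stack: [21, -5]
BINARY_OP ^ → 21 ^ -5 = -18. Stack: [-18]
STORE_FAST q → q=-18. Stack: []
LOAD_FAST_LOAD_FAST b,b → push -5,-5. Stack: [-5, -5]
BINARY_OP + → -5 + -5 = -10. Stack: [-10]
LOAD_FAST_LOAD_FAST a,q → push 26,-18. Stack: [-10, 26, -18]
BINARY_OP ^ → 26 ^ -18 = -12. Stack: [-10, -12]
BINARY_OP + → -10 + -12 = -22. Stack: [-22]
STORE_FAST w → w=-22. Stack: []
LOAD_FAST_LOAD_FAST q,w → push -18,-22. Stack: [-18, -22]
BINARY_OP * → -18 * -22 = 396. Stack: [396]
LOAD_CONST → push 6. Stack: [396, 6]
BINARY_OP - → 396 - 6 = 390. Stack: [390]
STORE_FAST w → w=390. Stack: []
LOAD_CONST → push 7. Stack: [7]
LOAD_FAST b → push -5. Stack: [7, -5]
BINARY_OP + → 7 + -5 = 2. Stack: [2]
LOAD_CONST → push 9. Stack: [2, 9]
BINARY_OP + → 2 + 9 = 11. Stack: [11]
STORE_FAST w → w=11. Stack: []
LOAD_CONST → push 12. Stack: [12]
LOAD_FAST q → push -18. Stack: [12, -18]
BINARY_OP - → 12 - -18 = 30. Stack: [30]
STORE_FAST w → w=30. Stack: []
LOAD_CONST → push 1. Stack: [1]
LOAD_FAST w → push 30. Stack: [1, 30]
BINARY_OP * → 1 * 30 = 30. Stack: [30]
STORE_FAST y → y=30. Stack: []
LOAD_FAST_LOAD_FAST b,a → push -5,26. Stack: [-5, 26]
BINARY_OP + → -5 + 26 = 21. Stack: [21]
LOAD_FAST b → push -5. Stack: [21, -5]
BINARY_OP + → 21 + -5 = 16. Stack: [16]
STORE_FAST u → u=16. Stack: []
LOAD_FAST_LOAD_FAST b,a → push -5,26. Stack: [-5, 26]
BINARY_OP % → -5 % 26 = 21. Stack: [21]
STORE_FAST p → p=21. Stack: []
LOAD_FAST_LOAD_FAST p,u → push 21,16. Stack: [21, 16]
BINARY_OP + → 21 + 16 = 37. Stack: [37]
RETURN_VALUE → return 37.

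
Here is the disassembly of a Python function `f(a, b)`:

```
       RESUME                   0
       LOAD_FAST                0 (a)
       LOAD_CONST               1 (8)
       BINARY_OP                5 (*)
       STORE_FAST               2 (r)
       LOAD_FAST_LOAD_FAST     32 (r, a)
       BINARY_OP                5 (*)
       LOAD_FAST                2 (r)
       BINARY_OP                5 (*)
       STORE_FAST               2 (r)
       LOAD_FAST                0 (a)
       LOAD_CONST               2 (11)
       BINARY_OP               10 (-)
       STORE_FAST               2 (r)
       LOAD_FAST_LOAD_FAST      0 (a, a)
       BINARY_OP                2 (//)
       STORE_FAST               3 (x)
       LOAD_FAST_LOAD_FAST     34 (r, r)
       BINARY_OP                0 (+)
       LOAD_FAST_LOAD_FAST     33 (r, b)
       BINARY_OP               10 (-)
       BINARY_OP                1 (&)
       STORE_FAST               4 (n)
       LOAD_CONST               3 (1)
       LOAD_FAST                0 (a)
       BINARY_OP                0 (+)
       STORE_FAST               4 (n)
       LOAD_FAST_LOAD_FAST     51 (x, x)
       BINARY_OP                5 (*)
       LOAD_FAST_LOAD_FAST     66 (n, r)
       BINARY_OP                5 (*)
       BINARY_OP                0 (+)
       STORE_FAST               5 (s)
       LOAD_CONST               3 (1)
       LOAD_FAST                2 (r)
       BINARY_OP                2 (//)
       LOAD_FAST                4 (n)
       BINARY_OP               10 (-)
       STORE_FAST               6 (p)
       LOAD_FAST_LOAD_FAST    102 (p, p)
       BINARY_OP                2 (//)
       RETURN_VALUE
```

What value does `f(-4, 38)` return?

LOAD_FAST a → push -4. Stack: [-4]
LOAD_CONST → push 8. Stack: [-4, 8]
BINARY_OP * → -4 * 8 = -32. Stack: [-32]
STORE_FAST r → r=-32. Stack: []
LOAD_FAST_LOAD_FAST r,a → push -32,-4. Stack: [-32, -4]
BINARY_OP * → -32 * -4 = 128. Stack: [128]
LOAD_FAST r → push -32. Stack: [128, -32]
BINARY_OP * → 128 * -32 = -4096. Stack: [-4096]
STORE_FAST r → r=-4096. Stack: []
LOAD_FAST a → push -4. Stack: [-4]
LOAD_CONST → push 11. Stack: [-4, 11]
BINARY_OP - → -4 - 11 = -15. Stack: [-15]
STORE_FAST r → r=-15. Stack: []
LOAD_FAST_LOAD_FAST a,a → push -4,-4. Stack: [-4, -4]
BINARY_OP // → -4 // -4 = 1. Stack: [1]
STORE_FAST x → x=1. Stack: []
LOAD_FAST_LOAD_FAST r,r → push -15,-15. Stack: [-15, -15]
BINARY_OP + → -15 + -15 = -30. Stack: [-30]
LOAD_FAST_LOAD_FAST r,b → push -15,38. Stack: [-30, -15, 38]
BINARY_OP - → -15 - 38 = -53. Stack: [-30, -53]
BINARY_OP & → -30 & -53 = -62. Stack: [-62]
STORE_FAST n → n=-62. Stack: []
LOAD_CONST → push 1. Stack: [1]
LOAD_FAST a → push -4. Stack: [1, -4]
BINARY_OP + → 1 + -4 = -3. Stack: [-3]
STORE_FAST n → n=-3. Stack: []
LOAD_FAST_LOAD_FAST x,x → push 1,1. Stack: [1, 1]
BINARY_OP * → 1 * 1 = 1. Stack: [1]
LOAD_FAST_LOAD_FAST n,r → push -3,-15. Stack: [1, -3, -15]
BINARY_OP * → -3 * -15 = 45. Stack: [1, 45]
BINARY_OP + → 1 + 45 = 46. Stack: [46]
STORE_FAST s → s=46. Stack: []
LOAD_CONST → push 1. Stack: [1]
LOAD_FAST r → push -15. Stack: [1, -15]
BINARY_OP // → 1 // -15 = -1. Stack: [-1]
LOAD_FAST n → push -3. Stack: [-1, -3]
BINARY_OP - → -1 - -3 = 2. Stack: [2]
STORE_FAST p → p=2. Stack: []
LOAD_FAST_LOAD_FAST p,p → push 2,2. Stack: [2, 2]
BINARY_OP // → 2 // 2 = 1. Stack: [1]
RETURN_VALUE → return 1.

1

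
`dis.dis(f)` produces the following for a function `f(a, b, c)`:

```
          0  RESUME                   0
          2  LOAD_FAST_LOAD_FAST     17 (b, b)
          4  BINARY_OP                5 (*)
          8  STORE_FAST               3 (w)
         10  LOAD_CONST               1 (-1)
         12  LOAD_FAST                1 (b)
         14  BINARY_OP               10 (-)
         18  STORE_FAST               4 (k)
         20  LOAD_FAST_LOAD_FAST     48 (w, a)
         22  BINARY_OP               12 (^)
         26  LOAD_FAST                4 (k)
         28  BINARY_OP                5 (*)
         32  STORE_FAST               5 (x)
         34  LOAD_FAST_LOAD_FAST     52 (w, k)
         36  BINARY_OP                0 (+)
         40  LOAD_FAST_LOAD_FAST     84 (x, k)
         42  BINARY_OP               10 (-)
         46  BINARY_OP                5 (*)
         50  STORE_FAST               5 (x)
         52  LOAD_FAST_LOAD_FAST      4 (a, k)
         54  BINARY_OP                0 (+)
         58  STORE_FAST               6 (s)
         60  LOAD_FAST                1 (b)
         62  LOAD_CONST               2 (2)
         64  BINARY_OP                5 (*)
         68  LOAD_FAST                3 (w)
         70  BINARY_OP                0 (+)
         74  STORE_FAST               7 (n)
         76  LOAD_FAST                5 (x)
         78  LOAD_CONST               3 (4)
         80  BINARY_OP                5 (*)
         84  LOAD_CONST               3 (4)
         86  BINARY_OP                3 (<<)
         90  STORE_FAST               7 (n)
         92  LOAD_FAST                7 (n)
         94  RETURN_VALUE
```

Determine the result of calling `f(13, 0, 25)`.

768

LOAD_FAST_LOAD_FAST b,b → push 0,0. Stack: [0, 0]
BINARY_OP * → 0 * 0 = 0. Stack: [0]
STORE_FAST w → w=0. Stack: []
LOAD_CONST → push -1. Stack: [-1]
LOAD_FAST b → push 0. Stack: [-1, 0]
BINARY_OP - → -1 - 0 = -1. Stack: [-1]
STORE_FAST k → k=-1. Stack: []
LOAD_FAST_LOAD_FAST w,a → push 0,13. Stack: [0, 13]
BINARY_OP ^ → 0 ^ 13 = 13. Stack: [13]
LOAD_FAST k → push -1. Stack: [13, -1]
BINARY_OP * → 13 * -1 = -13. Stack: [-13]
STORE_FAST x → x=-13. Stack: []
LOAD_FAST_LOAD_FAST w,k → push 0,-1. Stack: [0, -1]
BINARY_OP + → 0 + -1 = -1. Stack: [-1]
LOAD_FAST_LOAD_FAST x,k → push -13,-1. Stack: [-1, -13, -1]
BINARY_OP - → -13 - -1 = -12. Stack: [-1, -12]
BINARY_OP * → -1 * -12 = 12. Stack: [12]
STORE_FAST x → x=12. Stack: []
LOAD_FAST_LOAD_FAST a,k → push 13,-1. Stack: [13, -1]
BINARY_OP + → 13 + -1 = 12. Stack: [12]
STORE_FAST s → s=12. Stack: []
LOAD_FAST b → push 0. Stack: [0]
LOAD_CONST → push 2. Stack: [0, 2]
BINARY_OP * → 0 * 2 = 0. Stack: [0]
LOAD_FAST w → push 0. Stack: [0, 0]
BINARY_OP + → 0 + 0 = 0. Stack: [0]
STORE_FAST n → n=0. Stack: []
LOAD_FAST x → push 12. Stack: [12]
LOAD_CONST → push 4. Stack: [12, 4]
BINARY_OP * → 12 * 4 = 48. Stack: [48]
LOAD_CONST → push 4. Stack: [48, 4]
BINARY_OP << → 48 << 4 = 768. Stack: [768]
STORE_FAST n → n=768. Stack: []
LOAD_FAST n → push 768. Stack: [768]
RETURN_VALUE → return 768.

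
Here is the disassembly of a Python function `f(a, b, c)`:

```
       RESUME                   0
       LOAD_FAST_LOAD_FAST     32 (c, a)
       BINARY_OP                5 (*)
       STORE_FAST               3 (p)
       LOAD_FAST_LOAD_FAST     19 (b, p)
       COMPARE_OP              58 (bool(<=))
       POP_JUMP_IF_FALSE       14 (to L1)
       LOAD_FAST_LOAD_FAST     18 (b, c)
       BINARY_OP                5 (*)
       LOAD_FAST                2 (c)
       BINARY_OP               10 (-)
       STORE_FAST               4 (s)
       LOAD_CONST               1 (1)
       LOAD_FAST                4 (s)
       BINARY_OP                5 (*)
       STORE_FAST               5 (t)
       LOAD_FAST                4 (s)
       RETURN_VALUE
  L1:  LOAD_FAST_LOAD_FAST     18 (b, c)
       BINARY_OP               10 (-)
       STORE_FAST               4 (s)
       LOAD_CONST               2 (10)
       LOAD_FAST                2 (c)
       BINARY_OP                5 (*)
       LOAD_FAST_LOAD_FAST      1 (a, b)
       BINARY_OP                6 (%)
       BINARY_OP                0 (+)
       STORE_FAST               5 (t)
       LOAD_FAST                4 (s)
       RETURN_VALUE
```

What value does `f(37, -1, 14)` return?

-28

LOAD_FAST_LOAD_FAST c,a → push 14,37. Stack: [14, 37]
BINARY_OP * → 14 * 37 = 518. Stack: [518]
STORE_FAST p → p=518. Stack: []
LOAD_FAST_LOAD_FAST b,p → push -1,518. Stack: [-1, 518]
COMPARE_OP bool(<=) → -1 vs 518 = True. Stack: [True]
POP_JUMP_IF_FALSE → pop True; no jump. Stack: []
LOAD_FAST_LOAD_FAST b,c → push -1,14. Stack: [-1, 14]
BINARY_OP * → -1 * 14 = -14. Stack: [-14]
LOAD_FAST c → push 14. Stack: [-14, 14]
BINARY_OP - → -14 - 14 = -28. Stack: [-28]
STORE_FAST s → s=-28. Stack: []
LOAD_CONST → push 1. Stack: [1]
LOAD_FAST s → push -28. Stack: [1, -28]
BINARY_OP * → 1 * -28 = -28. Stack: [-28]
STORE_FAST t → t=-28. Stack: []
LOAD_FAST s → push -28. Stack: [-28]
RETURN_VALUE → return -28.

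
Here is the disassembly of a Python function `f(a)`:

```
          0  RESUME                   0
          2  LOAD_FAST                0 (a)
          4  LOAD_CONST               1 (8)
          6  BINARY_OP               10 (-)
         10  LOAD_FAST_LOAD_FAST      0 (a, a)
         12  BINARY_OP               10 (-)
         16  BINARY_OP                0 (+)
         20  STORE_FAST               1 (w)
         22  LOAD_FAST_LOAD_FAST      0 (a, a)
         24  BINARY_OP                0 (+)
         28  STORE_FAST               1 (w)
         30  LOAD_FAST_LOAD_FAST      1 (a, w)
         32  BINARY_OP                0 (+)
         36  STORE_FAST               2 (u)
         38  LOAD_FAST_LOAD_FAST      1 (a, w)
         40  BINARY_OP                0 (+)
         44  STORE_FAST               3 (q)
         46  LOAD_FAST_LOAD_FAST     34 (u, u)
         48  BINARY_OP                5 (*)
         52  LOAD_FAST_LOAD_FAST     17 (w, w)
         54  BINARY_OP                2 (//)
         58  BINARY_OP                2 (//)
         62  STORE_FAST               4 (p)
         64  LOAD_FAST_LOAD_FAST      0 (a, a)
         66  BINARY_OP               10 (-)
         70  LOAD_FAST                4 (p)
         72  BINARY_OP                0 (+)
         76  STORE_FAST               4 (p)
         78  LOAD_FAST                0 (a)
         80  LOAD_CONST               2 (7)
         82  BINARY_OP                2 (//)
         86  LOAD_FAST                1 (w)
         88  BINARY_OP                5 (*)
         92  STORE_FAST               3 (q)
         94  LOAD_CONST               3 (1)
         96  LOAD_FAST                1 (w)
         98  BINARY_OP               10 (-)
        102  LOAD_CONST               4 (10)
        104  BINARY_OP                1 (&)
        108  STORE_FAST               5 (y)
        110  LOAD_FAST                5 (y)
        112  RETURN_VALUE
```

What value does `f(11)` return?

LOAD_FAST a → push 11. Stack: [11]
LOAD_CONST → push 8. Stack: [11, 8]
BINARY_OP - → 11 - 8 = 3. Stack: [3]
LOAD_FAST_LOAD_FAST a,a → push 11,11. Stack: [3, 11, 11]
BINARY_OP - → 11 - 11 = 0. Stack: [3, 0]
BINARY_OP + → 3 + 0 = 3. Stack: [3]
STORE_FAST w → w=3. Stack: []
LOAD_FAST_LOAD_FAST a,a → push 11,11. Stack: [11, 11]
BINARY_OP + → 11 + 11 = 22. Stack: [22]
STORE_FAST w → w=22. Stack: []
LOAD_FAST_LOAD_FAST a,w → push 11,22. Stack: [11, 22]
BINARY_OP + → 11 + 22 = 33. Stack: [33]
STORE_FAST u → u=33. Stack: []
LOAD_FAST_LOAD_FAST a,w → push 11,22. Stack: [11, 22]
BINARY_OP + → 11 + 22 = 33. Stack: [33]
STORE_FAST q → q=33. Stack: []
LOAD_FAST_LOAD_FAST u,u → push 33,33. Stack: [33, 33]
BINARY_OP * → 33 * 33 = 1089. Stack: [1089]
LOAD_FAST_LOAD_FAST w,w → push 22,22. Stack: [1089, 22, 22]
BINARY_OP // → 22 // 22 = 1. Stack: [1089, 1]
BINARY_OP // → 1089 // 1 = 1089. Stack: [1089]
STORE_FAST p → p=1089. Stack: []
LOAD_FAST_LOAD_FAST a,a → push 11,11. Stack: [11, 11]
BINARY_OP - → 11 - 11 = 0. Stack: [0]
LOAD_FAST p → push 1089. Stack: [0, 1089]
BINARY_OP + → 0 + 1089 = 1089. Stack: [1089]
STORE_FAST p → p=1089. Stack: []
LOAD_FAST a → push 11. Stack: [11]
LOAD_CONST → push 7. Stack: [11, 7]
BINARY_OP // → 11 // 7 = 1. Stack: [1]
LOAD_FAST w → push 22. Stack: [1, 22]
BINARY_OP * → 1 * 22 = 22. Stack: [22]
STORE_FAST q → q=22. Stack: []
LOAD_CONST → push 1. Stack: [1]
LOAD_FAST w → push 22. Stack: [1, 22]
BINARY_OP - → 1 - 22 = -21. Stack: [-21]
LOAD_CONST → push 10. Stack: [-21, 10]
BINARY_OP & → -21 & 10 = 10. Stack: [10]
STORE_FAST y → y=10. Stack: []
LOAD_FAST y → push 10. Stack: [10]
RETURN_VALUE → return 10.

10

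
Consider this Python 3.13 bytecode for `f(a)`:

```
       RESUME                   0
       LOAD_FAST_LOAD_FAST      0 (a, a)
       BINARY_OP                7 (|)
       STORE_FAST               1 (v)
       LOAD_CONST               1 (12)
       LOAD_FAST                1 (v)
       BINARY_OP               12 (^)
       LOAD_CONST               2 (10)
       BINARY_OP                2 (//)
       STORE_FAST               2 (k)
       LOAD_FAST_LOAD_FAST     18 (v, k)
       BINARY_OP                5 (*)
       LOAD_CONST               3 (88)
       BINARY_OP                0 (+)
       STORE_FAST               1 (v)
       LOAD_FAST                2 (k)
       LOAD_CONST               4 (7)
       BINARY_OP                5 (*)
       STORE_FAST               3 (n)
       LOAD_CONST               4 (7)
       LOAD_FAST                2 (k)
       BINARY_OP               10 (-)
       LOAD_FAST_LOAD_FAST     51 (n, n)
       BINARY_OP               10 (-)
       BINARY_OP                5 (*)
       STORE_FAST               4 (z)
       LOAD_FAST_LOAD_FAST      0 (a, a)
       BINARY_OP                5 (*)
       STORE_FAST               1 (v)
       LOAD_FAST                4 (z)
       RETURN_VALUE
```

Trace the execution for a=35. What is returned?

LOAD_FAST_LOAD_FAST a,a → push 35,35. Stack: [35, 35]
BINARY_OP | → 35 | 35 = 35. Stack: [35]
STORE_FAST v → v=35. Stack: []
LOAD_CONST → push 12. Stack: [12]
LOAD_FAST v → push 35. Stack: [12, 35]
BINARY_OP ^ → 12 ^ 35 = 47. Stack: [47]
LOAD_CONST → push 10. Stack: [47, 10]
BINARY_OP // → 47 // 10 = 4. Stack: [4]
STORE_FAST k → k=4. Stack: []
LOAD_FAST_LOAD_FAST v,k → push 35,4. Stack: [35, 4]
BINARY_OP * → 35 * 4 = 140. Stack: [140]
LOAD_CONST → push 88. Stack: [140, 88]
BINARY_OP + → 140 + 88 = 228. Stack: [228]
STORE_FAST v → v=228. Stack: []
LOAD_FAST k → push 4. Stack: [4]
LOAD_CONST → push 7. Stack: [4, 7]
BINARY_OP * → 4 * 7 = 28. Stack: [28]
STORE_FAST n → n=28. Stack: []
LOAD_CONST → push 7. Stack: [7]
LOAD_FAST k → push 4. Stack: [7, 4]
BINARY_OP - → 7 - 4 = 3. Stack: [3]
LOAD_FAST_LOAD_FAST n,n → push 28,28. Stack: [3, 28, 28]
BINARY_OP - → 28 - 28 = 0. Stack: [3, 0]
BINARY_OP * → 3 * 0 = 0. Stack: [0]
STORE_FAST z → z=0. Stack: []
LOAD_FAST_LOAD_FAST a,a → push 35,35. Stack: [35, 35]
BINARY_OP * → 35 * 35 = 1225. Stack: [1225]
STORE_FAST v → v=1225. Stack: []
LOAD_FAST z → push 0. Stack: [0]
RETURN_VALUE → return 0.

0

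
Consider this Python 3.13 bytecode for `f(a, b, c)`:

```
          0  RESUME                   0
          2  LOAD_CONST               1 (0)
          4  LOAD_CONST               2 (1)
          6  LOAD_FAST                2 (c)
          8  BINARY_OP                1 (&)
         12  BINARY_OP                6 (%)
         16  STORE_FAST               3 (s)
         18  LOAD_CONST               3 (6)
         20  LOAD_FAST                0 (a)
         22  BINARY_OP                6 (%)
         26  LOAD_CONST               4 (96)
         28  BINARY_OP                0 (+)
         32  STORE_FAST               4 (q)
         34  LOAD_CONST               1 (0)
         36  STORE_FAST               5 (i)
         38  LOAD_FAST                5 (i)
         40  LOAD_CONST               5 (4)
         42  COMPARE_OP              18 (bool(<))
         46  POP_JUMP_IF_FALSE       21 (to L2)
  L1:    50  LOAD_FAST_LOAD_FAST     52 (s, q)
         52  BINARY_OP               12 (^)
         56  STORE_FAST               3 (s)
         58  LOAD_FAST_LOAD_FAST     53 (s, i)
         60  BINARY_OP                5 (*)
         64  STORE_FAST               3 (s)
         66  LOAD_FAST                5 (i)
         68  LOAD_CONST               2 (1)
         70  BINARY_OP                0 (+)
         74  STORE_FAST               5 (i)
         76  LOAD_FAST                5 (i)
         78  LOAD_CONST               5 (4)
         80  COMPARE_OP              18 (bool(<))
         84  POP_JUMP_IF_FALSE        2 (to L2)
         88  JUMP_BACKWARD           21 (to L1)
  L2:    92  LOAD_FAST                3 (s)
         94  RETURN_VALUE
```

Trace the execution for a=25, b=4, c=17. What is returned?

LOAD_CONST → push 0
LOAD_CONST → push 1
LOAD_FAST c → push 17
BINARY_OP & → 1 & 17 = 1
BINARY_OP % → 0 % 1 = 0
STORE_FAST s → s=0
LOAD_CONST → push 6
LOAD_FAST a → push 25
BINARY_OP % → 6 % 25 = 6
LOAD_CONST → push 96
BINARY_OP + → 6 + 96 = 102
STORE_FAST q → q=102
LOAD_CONST → push 0
STORE_FAST i → i=0
LOAD_FAST i → push 0
LOAD_CONST → push 4
COMPARE_OP bool(<) → 0 vs 4 = True
POP_JUMP_IF_FALSE → pop True; no jump
LOAD_FAST_LOAD_FAST s,q → push 0,102
BINARY_OP ^ → 0 ^ 102 = 102
STORE_FAST s → s=102
LOAD_FAST_LOAD_FAST s,i → push 102,0
BINARY_OP * → 102 * 0 = 0
STORE_FAST s → s=0
LOAD_FAST i → push 0
LOAD_CONST → push 1
BINARY_OP + → 0 + 1 = 1
STORE_FAST i → i=1
LOAD_FAST i → push 1
LOAD_CONST → push 4
COMPARE_OP bool(<) → 1 vs 4 = True
POP_JUMP_IF_FALSE → pop True; no jump
LOAD_FAST_LOAD_FAST s,q → push 0,102
BINARY_OP ^ → 0 ^ 102 = 102
STORE_FAST s → s=102
LOAD_FAST_LOAD_FAST s,i → push 102,1
BINARY_OP * → 102 * 1 = 102
STORE_FAST s → s=102
LOAD_FAST i → push 1
LOAD_CONST → push 1
BINARY_OP + → 1 + 1 = 2
STORE_FAST i → i=2
LOAD_FAST i → push 2
LOAD_CONST → push 4
COMPARE_OP bool(<) → 2 vs 4 = True
POP_JUMP_IF_FALSE → pop True; no jump
LOAD_FAST_LOAD_FAST s,q → push 102,102
BINARY_OP ^ → 102 ^ 102 = 0
STORE_FAST s → s=0
LOAD_FAST_LOAD_FAST s,i → push 0,2
BINARY_OP * → 0 * 2 = 0
STORE_FAST s → s=0
LOAD_FAST i → push 2
LOAD_CONST → push 1
BINARY_OP + → 2 + 1 = 3
STORE_FAST i → i=3
LOAD_FAST i → push 3
LOAD_CONST → push 4
COMPARE_OP bool(<) → 3 vs 4 = True
POP_JUMP_IF_FALSE → pop True; no jump
LOAD_FAST_LOAD_FAST s,q → push 0,102
BINARY_OP ^ → 0 ^ 102 = 102
STORE_FAST s → s=102
LOAD_FAST_LOAD_FAST s,i → push 102,3
BINARY_OP * → 102 * 3 = 306
STORE_FAST s → s=306
LOAD_FAST i → push 3
LOAD_CONST → push 1
BINARY_OP + → 3 + 1 = 4
STORE_FAST i → i=4
LOAD_FAST i → push 4
LOAD_CONST → push 4
COMPARE_OP bool(<) → 4 vs 4 = False
POP_JUMP_IF_FALSE → pop False; jump
LOAD_FAST s → push 306
RETURN_VALUE → return 306.

306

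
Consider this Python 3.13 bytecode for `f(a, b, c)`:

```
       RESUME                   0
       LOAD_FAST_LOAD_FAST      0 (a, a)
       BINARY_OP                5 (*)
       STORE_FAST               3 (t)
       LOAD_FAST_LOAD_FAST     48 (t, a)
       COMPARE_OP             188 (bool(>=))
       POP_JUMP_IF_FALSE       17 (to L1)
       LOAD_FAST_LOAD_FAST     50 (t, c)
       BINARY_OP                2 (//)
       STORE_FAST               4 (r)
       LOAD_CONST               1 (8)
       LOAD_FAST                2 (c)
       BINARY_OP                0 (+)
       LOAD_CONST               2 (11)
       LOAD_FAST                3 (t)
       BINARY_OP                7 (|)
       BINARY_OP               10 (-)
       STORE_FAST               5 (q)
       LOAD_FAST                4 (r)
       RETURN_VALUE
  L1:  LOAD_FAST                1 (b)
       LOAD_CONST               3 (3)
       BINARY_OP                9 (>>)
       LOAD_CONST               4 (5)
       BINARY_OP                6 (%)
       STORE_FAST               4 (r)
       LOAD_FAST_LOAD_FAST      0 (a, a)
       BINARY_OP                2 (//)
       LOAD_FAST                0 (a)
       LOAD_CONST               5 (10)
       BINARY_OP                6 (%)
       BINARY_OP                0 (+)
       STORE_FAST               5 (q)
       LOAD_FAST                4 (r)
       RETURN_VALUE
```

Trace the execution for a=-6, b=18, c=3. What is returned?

12

LOAD_FAST_LOAD_FAST a,a → push -6,-6. Stack: [-6, -6]
BINARY_OP * → -6 * -6 = 36. Stack: [36]
STORE_FAST t → t=36. Stack: []
LOAD_FAST_LOAD_FAST t,a → push 36,-6. Stack: [36, -6]
COMPARE_OP bool(>=) → 36 vs -6 = True. Stack: [True]
POP_JUMP_IF_FALSE → pop True; no jump. Stack: []
LOAD_FAST_LOAD_FAST t,c → push 36,3. Stack: [36, 3]
BINARY_OP // → 36 // 3 = 12. Stack: [12]
STORE_FAST r → r=12. Stack: []
LOAD_CONST → push 8. Stack: [8]
LOAD_FAST c → push 3. Stack: [8, 3]
BINARY_OP + → 8 + 3 = 11. Stack: [11]
LOAD_CONST → push 11. Stack: [11, 11]
LOAD_FAST t → push 36. Stack: [11, 11, 36]
BINARY_OP | → 11 | 36 = 47. Stack: [11, 47]
BINARY_OP - → 11 - 47 = -36. Stack: [-36]
STORE_FAST q → q=-36. Stack: []
LOAD_FAST r → push 12. Stack: [12]
RETURN_VALUE → return 12.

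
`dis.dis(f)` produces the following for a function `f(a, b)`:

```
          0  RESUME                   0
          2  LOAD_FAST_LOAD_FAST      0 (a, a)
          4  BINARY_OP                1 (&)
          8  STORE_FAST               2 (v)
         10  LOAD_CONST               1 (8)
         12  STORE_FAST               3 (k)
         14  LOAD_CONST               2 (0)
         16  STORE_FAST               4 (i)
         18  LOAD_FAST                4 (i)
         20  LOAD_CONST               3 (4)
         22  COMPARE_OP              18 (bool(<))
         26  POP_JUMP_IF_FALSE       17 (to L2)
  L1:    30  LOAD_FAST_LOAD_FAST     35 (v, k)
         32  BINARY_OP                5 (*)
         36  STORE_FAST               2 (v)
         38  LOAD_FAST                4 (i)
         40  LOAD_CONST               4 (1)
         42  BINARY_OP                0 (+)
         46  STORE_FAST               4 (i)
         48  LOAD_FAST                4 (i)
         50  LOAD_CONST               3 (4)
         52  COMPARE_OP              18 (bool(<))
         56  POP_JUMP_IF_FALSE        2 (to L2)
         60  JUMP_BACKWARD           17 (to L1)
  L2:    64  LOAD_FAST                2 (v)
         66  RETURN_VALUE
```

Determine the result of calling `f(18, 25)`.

73728

LOAD_FAST_LOAD_FAST a,a → push 18,18. Stack: [18, 18]
BINARY_OP & → 18 & 18 = 18. Stack: [18]
STORE_FAST v → v=18. Stack: []
LOAD_CONST → push 8. Stack: [8]
STORE_FAST k → k=8. Stack: []
LOAD_CONST → push 0. Stack: [0]
STORE_FAST i → i=0. Stack: []
LOAD_FAST i → push 0. Stack: [0]
LOAD_CONST → push 4. Stack: [0, 4]
COMPARE_OP bool(<) → 0 vs 4 = True. Stack: [True]
POP_JUMP_IF_FALSE → pop True; no jump. Stack: []
LOAD_FAST_LOAD_FAST v,k → push 18,8. Stack: [18, 8]
BINARY_OP * → 18 * 8 = 144. Stack: [144]
STORE_FAST v → v=144. Stack: []
LOAD_FAST i → push 0. Stack: [0]
LOAD_CONST → push 1. Stack: [0, 1]
BINARY_OP + → 0 + 1 = 1. Stack: [1]
STORE_FAST i → i=1. Stack: []
LOAD_FAST i → push 1. Stack: [1]
LOAD_CONST → push 4. Stack: [1, 4]
COMPARE_OP bool(<) → 1 vs 4 = True. Stack: [True]
POP_JUMP_IF_FALSE → pop True; no jump. Stack: []
LOAD_FAST_LOAD_FAST v,k → push 144,8. Stack: [144, 8]
BINARY_OP * → 144 * 8 = 1152. Stack: [1152]
STORE_FAST v → v=1152. Stack: []
LOAD_FAST i → push 1. Stack: [1]
LOAD_CONST → push 1. Stack: [1, 1]
BINARY_OP + → 1 + 1 = 2. Stack: [2]
STORE_FAST i → i=2. Stack: []
LOAD_FAST i → push 2. Stack: [2]
LOAD_CONST → push 4. Stack: [2, 4]
COMPARE_OP bool(<) → 2 vs 4 = True. Stack: [True]
POP_JUMP_IF_FALSE → pop True; no jump. Stack: []
LOAD_FAST_LOAD_FAST v,k → push 1152,8. Stack: [1152, 8]
BINARY_OP * → 1152 * 8 = 9216. Stack: [9216]
STORE_FAST v → v=9216. Stack: []
LOAD_FAST i → push 2. Stack: [2]
LOAD_CONST → push 1. Stack: [2, 1]
BINARY_OP + → 2 + 1 = 3. Stack: [3]
STORE_FAST i → i=3. Stack: []
LOAD_FAST i → push 3. Stack: [3]
LOAD_CONST → push 4. Stack: [3, 4]
COMPARE_OP bool(<) → 3 vs 4 = True. Stack: [True]
POP_JUMP_IF_FALSE → pop True; no jump. Stack: []
LOAD_FAST_LOAD_FAST v,k → push 9216,8. Stack: [9216, 8]
BINARY_OP * → 9216 * 8 = 73728. Stack: [73728]
STORE_FAST v → v=73728. Stack: []
LOAD_FAST i → push 3. Stack: [3]
LOAD_CONST → push 1. Stack: [3, 1]
BINARY_OP + → 3 + 1 = 4. Stack: [4]
STORE_FAST i → i=4. Stack: []
LOAD_FAST i → push 4. Stack: [4]
LOAD_CONST → push 4. Stack: [4, 4]
COMPARE_OP bool(<) → 4 vs 4 = False. Stack: [False]
POP_JUMP_IF_FALSE → pop False; jump. Stack: []
LOAD_FAST v → push 73728. Stack: [73728]
RETURN_VALUE → return 73728.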